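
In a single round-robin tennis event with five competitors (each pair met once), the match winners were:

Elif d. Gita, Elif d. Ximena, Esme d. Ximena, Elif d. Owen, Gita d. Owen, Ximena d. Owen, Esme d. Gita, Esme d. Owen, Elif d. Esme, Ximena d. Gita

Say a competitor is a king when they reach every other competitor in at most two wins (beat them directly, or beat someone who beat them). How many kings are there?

Gita cannot reach Esme, Elif, Ximena in two steps.
Esme cannot reach Elif in two steps.
Elif reaches everyone (king).
Owen cannot reach Gita, Esme, Elif, Ximena in two steps.
Ximena cannot reach Esme, Elif in two steps.
Kings: Elif — 1.

1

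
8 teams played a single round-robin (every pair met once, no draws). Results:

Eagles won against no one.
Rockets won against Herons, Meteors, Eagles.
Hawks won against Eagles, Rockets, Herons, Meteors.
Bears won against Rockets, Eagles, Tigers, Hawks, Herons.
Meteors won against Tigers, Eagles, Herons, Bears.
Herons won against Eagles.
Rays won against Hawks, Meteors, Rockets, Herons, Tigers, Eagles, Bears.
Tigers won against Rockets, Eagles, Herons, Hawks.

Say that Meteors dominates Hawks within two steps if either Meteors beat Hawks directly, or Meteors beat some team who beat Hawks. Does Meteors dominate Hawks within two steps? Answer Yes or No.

Meteors did not beat Hawks directly.
Meteors beat Eagles, Herons, Tigers, Bears. Of those, Tigers beat Hawks.

Yes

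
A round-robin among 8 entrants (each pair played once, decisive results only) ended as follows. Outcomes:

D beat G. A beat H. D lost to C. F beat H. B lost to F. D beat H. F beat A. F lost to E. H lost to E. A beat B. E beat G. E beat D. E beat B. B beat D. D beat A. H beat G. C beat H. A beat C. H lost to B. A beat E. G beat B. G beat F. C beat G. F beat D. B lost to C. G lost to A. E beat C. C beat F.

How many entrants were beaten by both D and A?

2

D beat: A, G, H.
A beat: B, C, E, G, H.
Both beat: G, H — 2.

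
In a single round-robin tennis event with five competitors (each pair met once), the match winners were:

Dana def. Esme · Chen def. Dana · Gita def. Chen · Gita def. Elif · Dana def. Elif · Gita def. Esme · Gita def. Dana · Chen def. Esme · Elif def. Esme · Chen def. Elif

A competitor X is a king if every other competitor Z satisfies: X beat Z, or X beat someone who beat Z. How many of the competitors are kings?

Elif cannot reach Dana, Gita, Chen in two steps.
Dana cannot reach Gita, Chen in two steps.
Gita reaches everyone (king).
Esme cannot reach Elif, Dana, Gita, Chen in two steps.
Chen cannot reach Gita in two steps.
Kings: Gita — 1.

1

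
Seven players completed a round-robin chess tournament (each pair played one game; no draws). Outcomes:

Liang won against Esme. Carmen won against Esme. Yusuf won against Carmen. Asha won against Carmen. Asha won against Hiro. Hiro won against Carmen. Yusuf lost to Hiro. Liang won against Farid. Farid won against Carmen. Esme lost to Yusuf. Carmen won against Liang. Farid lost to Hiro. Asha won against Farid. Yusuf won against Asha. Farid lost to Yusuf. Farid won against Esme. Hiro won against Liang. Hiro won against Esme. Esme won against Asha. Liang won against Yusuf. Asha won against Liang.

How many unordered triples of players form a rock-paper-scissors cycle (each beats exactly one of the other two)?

8

Win totals: Carmen 2, Hiro 5, Yusuf 4, Esme 1, Asha 4, Liang 3, Farid 2.
A player with w wins dominates both others in C(w,2) triples; summing gives 1 + 10 + 6 + 0 + 6 + 3 + 1 = 27 transitive triples.
Total triples C(7,3) = 35, so cyclic triples = 35 − 27 = 8.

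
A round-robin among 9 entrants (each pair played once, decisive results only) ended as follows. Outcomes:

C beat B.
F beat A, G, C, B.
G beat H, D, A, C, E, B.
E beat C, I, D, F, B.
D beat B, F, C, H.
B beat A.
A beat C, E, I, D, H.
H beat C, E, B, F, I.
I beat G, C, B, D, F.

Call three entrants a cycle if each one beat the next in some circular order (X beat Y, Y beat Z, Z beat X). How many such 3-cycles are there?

17

Win totals: A 5, B 1, C 1, D 4, E 5, F 4, G 6, H 5, I 5.
An entrant with w wins dominates both others in C(w,2) triples; summing gives 10 + 0 + 0 + 6 + 10 + 6 + 15 + 10 + 10 = 67 transitive triples.
Total triples C(9,3) = 84, so cyclic triples = 84 − 67 = 17.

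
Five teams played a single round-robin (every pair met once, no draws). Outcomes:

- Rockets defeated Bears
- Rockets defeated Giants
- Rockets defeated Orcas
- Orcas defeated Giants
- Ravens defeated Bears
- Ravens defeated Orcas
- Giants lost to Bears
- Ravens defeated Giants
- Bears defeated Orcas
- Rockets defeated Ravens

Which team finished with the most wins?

Rockets

Win totals: Orcas 1, Rockets 4, Ravens 3, Giants 0, Bears 2.
Rockets leads with 4 wins (next highest: 3).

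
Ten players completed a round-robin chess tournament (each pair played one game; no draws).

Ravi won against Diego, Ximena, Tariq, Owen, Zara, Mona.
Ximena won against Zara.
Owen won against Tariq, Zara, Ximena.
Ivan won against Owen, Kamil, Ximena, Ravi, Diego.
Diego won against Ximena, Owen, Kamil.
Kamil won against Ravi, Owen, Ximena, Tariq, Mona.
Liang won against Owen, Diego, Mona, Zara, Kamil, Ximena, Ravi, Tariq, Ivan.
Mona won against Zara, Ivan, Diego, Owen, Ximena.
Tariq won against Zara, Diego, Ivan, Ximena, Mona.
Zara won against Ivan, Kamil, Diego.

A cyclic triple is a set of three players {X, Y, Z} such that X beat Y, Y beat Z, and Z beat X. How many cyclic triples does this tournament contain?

20

Win totals: Ivan 5, Tariq 5, Kamil 5, Ravi 6, Diego 3, Ximena 1, Zara 3, Liang 9, Mona 5, Owen 3.
A player with w wins dominates both others in C(w,2) triples; summing gives 10 + 10 + 10 + 15 + 3 + 0 + 3 + 36 + 10 + 3 = 100 transitive triples.
Total triples C(10,3) = 120, so cyclic triples = 120 − 100 = 20.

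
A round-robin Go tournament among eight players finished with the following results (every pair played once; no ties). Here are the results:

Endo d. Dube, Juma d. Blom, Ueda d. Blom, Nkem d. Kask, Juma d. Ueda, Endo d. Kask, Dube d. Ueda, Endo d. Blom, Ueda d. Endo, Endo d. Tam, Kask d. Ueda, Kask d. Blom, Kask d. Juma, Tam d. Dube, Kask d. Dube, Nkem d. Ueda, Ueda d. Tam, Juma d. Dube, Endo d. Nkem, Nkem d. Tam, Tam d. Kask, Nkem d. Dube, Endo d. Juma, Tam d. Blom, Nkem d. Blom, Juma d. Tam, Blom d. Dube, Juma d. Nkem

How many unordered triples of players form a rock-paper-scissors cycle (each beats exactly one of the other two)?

9

Win totals: Ueda 3, Nkem 5, Blom 1, Dube 1, Tam 3, Juma 5, Endo 6, Kask 4.
A player with w wins dominates both others in C(w,2) triples; summing gives 3 + 10 + 0 + 0 + 3 + 10 + 15 + 6 = 47 transitive triples.
Total triples C(8,3) = 56, so cyclic triples = 56 − 47 = 9.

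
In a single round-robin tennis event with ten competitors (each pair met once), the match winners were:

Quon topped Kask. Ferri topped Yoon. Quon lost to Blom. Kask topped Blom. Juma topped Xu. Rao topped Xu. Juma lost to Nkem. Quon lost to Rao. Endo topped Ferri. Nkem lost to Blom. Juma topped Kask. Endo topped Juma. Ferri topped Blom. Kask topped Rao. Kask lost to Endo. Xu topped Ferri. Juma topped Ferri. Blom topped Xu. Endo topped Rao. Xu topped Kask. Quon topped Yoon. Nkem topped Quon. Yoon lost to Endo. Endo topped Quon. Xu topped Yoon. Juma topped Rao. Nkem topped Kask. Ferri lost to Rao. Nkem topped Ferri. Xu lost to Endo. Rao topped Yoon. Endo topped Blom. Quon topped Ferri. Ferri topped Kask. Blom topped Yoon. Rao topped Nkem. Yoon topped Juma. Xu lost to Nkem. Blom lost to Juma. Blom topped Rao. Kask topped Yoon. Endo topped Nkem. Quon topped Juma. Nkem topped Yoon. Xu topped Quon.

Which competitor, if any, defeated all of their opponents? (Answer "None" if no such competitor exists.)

Endo

Endo has 9 wins out of 9 opponents — a perfect record.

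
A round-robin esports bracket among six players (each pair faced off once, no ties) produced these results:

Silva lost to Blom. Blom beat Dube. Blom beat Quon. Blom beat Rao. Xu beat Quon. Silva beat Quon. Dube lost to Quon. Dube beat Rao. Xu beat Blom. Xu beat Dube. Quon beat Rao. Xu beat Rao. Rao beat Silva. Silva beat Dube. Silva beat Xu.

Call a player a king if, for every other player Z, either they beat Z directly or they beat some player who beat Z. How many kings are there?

3

Silva reaches everyone (king).
Dube cannot reach Blom, Xu, Quon in two steps.
Blom reaches everyone (king).
Rao cannot reach Blom in two steps.
Xu reaches everyone (king).
Quon cannot reach Blom, Xu in two steps.
Kings: Silva, Blom, Xu — 3.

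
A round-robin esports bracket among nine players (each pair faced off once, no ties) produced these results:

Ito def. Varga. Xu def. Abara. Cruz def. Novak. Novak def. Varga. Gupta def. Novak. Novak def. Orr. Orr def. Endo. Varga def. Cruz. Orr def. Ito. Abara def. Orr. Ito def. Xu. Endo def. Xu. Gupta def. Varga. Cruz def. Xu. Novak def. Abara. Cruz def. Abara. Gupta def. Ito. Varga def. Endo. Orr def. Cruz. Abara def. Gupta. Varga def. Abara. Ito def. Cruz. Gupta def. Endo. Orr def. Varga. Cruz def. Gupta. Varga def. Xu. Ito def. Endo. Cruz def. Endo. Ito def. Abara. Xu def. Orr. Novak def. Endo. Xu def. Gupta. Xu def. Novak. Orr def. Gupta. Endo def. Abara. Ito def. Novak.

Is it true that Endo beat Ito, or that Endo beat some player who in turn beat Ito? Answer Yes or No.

Endo did not beat Ito directly.
Endo beat Xu, Abara, but each of them lost to Ito. No two-step path.

No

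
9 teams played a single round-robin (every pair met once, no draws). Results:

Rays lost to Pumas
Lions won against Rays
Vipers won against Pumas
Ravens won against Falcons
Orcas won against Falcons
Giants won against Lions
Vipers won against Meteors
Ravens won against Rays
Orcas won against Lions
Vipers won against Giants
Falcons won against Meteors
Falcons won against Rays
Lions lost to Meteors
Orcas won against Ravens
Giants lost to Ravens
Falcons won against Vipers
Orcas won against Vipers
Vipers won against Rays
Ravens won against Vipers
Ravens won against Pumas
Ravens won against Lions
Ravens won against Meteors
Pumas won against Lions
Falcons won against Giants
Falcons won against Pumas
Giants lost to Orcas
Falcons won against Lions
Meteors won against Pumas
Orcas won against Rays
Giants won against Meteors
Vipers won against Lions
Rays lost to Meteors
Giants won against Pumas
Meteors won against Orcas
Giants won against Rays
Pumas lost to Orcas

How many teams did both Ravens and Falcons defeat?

6

Ravens beat: Lions, Vipers, Rays, Falcons, Pumas, Meteors, Giants.
Falcons beat: Lions, Vipers, Rays, Pumas, Meteors, Giants.
Both beat: Lions, Vipers, Rays, Pumas, Meteors, Giants — 6.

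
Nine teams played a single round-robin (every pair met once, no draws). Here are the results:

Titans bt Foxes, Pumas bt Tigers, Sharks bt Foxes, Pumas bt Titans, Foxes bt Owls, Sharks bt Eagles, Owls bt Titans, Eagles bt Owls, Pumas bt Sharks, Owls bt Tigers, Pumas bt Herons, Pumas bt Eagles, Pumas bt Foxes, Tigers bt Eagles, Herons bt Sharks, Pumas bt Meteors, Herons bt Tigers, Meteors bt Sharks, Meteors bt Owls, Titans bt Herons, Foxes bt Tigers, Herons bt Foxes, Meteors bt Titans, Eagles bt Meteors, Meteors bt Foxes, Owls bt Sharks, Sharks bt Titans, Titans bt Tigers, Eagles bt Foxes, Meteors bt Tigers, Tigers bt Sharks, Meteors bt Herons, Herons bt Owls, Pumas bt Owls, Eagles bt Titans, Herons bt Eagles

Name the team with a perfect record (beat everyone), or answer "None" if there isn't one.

Pumas

Pumas has 8 wins out of 8 opponents — a perfect record.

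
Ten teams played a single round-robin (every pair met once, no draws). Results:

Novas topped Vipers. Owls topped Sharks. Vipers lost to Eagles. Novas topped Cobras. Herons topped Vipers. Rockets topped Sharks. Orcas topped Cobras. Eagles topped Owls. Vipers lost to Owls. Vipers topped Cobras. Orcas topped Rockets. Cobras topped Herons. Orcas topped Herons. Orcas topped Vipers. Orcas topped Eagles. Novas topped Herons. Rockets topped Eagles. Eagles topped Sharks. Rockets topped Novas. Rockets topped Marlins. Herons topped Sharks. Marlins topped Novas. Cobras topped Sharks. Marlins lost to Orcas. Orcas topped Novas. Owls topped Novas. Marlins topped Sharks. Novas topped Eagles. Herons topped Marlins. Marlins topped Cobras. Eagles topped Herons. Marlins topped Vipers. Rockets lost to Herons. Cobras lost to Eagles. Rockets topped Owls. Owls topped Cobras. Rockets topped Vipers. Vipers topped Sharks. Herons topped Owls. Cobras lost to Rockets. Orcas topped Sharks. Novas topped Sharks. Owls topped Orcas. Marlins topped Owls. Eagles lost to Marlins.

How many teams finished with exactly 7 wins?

Win totals: Cobras 2, Sharks 0, Vipers 2, Orcas 8, Eagles 5, Owls 5, Marlins 6, Novas 5, Rockets 7, Herons 5.
Exactly 7: Rockets — 1 team.

1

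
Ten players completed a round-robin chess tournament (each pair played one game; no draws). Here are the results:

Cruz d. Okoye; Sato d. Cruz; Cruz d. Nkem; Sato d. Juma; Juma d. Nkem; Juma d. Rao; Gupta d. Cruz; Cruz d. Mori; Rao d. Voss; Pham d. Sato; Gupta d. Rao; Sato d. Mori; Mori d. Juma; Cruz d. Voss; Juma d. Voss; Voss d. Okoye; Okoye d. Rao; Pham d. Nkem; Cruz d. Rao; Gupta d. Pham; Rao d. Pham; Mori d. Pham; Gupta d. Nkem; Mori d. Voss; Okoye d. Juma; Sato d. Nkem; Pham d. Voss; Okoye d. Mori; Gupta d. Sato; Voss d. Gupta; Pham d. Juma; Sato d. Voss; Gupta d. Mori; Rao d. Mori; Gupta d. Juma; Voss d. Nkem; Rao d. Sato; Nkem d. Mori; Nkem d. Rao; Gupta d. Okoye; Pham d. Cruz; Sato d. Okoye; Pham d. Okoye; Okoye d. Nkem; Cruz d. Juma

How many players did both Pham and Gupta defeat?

Pham beat: Juma, Sato, Nkem, Cruz, Voss, Okoye.
Gupta beat: Rao, Juma, Sato, Nkem, Cruz, Pham, Mori, Okoye.
Both beat: Juma, Sato, Nkem, Cruz, Okoye — 5.

5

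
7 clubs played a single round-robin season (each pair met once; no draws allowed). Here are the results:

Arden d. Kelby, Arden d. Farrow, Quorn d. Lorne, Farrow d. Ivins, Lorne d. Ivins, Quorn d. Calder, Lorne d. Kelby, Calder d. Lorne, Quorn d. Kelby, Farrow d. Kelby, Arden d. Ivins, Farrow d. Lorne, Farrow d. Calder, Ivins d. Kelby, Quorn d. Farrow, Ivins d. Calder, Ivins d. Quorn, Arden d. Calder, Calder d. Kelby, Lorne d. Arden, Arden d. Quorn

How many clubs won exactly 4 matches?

Win totals: Calder 2, Arden 5, Ivins 3, Farrow 4, Kelby 0, Quorn 4, Lorne 3.
Exactly 4: Farrow, Quorn — 2 clubs.

2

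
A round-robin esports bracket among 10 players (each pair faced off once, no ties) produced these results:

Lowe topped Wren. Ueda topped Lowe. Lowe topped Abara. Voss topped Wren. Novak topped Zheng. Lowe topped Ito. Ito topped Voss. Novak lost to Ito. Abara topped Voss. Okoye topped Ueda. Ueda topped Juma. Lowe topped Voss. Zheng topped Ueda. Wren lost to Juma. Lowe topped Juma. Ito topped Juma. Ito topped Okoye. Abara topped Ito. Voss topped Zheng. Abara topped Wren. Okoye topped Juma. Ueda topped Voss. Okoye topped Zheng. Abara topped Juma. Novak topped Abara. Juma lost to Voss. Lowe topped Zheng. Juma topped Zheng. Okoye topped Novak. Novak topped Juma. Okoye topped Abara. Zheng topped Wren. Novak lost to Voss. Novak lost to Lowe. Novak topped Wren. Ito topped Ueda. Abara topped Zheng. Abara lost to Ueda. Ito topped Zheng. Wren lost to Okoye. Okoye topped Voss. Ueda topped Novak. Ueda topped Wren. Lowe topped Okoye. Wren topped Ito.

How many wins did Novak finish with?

Novak's results: beat Abara, Wren, Juma, Zheng; lost to Okoye, Lowe, Ueda, Ito, Voss.
That is 4 wins.

4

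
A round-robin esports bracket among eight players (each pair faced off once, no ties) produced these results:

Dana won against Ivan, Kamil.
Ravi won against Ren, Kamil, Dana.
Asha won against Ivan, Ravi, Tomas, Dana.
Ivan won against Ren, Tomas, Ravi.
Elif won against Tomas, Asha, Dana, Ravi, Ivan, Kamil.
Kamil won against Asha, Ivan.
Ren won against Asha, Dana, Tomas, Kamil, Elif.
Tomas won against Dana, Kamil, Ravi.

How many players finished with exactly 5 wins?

1

Win totals: Elif 6, Asha 4, Ren 5, Ivan 3, Dana 2, Ravi 3, Tomas 3, Kamil 2.
Exactly 5: Ren — 1 player.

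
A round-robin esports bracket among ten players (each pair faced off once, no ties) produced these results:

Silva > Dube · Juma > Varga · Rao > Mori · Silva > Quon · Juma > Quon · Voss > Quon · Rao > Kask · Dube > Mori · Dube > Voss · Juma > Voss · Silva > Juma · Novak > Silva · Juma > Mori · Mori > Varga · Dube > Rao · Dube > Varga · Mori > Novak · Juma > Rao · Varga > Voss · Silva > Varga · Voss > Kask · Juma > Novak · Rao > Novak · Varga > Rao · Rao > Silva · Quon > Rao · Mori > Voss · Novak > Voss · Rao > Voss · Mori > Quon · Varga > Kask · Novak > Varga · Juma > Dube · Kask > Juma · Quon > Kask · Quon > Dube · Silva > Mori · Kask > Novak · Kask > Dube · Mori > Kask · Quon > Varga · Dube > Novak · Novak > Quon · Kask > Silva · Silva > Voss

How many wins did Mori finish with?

Mori's results: beat Quon, Varga, Novak, Voss, Kask; lost to Dube, Juma, Rao, Silva.
That is 5 wins.

5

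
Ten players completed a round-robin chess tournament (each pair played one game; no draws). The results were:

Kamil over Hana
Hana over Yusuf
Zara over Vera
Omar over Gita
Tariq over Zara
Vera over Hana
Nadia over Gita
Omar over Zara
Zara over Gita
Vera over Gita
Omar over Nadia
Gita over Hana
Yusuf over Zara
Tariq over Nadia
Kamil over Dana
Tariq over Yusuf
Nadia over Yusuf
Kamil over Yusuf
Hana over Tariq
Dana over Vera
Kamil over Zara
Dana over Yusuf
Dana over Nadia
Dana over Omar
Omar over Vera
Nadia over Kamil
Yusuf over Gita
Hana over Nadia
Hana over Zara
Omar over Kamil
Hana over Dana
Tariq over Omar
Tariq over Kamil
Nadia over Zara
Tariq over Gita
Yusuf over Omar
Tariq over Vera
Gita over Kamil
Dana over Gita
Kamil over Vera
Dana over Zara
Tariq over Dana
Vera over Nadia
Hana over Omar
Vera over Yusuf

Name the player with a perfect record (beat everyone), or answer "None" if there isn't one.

Highest win total is Tariq with 8 (out of 9 possible).
Tariq lost to Hana, so no player went undefeated.

None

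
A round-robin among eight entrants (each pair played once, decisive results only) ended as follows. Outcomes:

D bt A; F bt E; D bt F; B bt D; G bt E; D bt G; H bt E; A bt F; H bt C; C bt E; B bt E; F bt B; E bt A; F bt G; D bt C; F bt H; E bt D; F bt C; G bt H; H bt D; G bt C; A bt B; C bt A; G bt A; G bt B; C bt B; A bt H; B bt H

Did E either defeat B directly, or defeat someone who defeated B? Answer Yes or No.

Yes

E did not beat B directly.
E beat A, D. Of those, A beat B.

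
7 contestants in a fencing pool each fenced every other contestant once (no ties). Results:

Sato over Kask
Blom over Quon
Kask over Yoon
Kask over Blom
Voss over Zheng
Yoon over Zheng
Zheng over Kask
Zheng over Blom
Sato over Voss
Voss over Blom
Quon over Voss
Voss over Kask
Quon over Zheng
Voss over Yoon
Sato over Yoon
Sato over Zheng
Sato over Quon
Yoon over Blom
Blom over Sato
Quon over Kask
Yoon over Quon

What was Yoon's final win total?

3

Yoon's results: beat Blom, Zheng, Quon; lost to Voss, Kask, Sato.
That is 3 wins.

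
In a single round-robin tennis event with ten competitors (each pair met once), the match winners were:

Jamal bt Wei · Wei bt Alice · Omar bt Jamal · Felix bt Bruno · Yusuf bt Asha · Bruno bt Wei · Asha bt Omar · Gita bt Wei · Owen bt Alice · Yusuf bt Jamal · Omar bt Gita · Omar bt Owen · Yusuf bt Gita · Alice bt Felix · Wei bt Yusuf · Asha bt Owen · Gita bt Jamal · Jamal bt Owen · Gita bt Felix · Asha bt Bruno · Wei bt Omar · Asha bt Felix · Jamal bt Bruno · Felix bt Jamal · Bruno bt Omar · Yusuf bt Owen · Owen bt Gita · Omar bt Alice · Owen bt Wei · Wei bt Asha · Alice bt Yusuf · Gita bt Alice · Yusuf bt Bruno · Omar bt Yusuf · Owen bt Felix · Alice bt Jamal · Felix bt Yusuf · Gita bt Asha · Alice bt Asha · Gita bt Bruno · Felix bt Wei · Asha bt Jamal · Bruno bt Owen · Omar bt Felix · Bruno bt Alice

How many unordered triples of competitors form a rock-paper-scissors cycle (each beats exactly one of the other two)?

Win totals: Alice 4, Omar 6, Bruno 4, Yusuf 5, Jamal 3, Felix 4, Asha 5, Gita 6, Wei 4, Owen 4.
A competitor with w wins dominates both others in C(w,2) triples; summing gives 6 + 15 + 6 + 10 + 3 + 6 + 10 + 15 + 6 + 6 = 83 transitive triples.
Total triples C(10,3) = 120, so cyclic triples = 120 − 83 = 37.

37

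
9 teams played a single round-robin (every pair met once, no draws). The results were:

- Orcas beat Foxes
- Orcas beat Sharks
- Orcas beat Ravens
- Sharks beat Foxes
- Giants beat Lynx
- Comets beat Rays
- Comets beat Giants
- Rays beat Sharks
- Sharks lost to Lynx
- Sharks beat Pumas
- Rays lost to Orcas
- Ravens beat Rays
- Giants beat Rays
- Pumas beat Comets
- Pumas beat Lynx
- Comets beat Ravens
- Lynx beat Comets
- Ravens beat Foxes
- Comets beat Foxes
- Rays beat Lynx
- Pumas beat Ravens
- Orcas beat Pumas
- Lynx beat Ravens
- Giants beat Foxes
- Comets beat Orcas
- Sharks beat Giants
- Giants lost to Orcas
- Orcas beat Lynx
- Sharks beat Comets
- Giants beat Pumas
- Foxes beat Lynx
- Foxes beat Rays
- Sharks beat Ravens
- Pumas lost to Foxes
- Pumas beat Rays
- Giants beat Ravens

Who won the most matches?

Win totals: Ravens 2, Rays 2, Lynx 3, Pumas 4, Sharks 5, Orcas 7, Foxes 3, Giants 5, Comets 5.
Orcas leads with 7 wins (next highest: 5).

Orcas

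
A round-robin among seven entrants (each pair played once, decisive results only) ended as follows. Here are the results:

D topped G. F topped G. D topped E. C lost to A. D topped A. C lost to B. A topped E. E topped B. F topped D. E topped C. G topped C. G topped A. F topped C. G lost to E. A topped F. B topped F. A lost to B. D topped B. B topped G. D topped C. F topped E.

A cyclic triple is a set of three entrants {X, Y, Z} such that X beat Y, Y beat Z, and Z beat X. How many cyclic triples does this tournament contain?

6

Win totals: A 3, B 4, C 0, D 5, E 3, F 4, G 2.
An entrant with w wins dominates both others in C(w,2) triples; summing gives 3 + 6 + 0 + 10 + 3 + 6 + 1 = 29 transitive triples.
Total triples C(7,3) = 35, so cyclic triples = 35 − 29 = 6.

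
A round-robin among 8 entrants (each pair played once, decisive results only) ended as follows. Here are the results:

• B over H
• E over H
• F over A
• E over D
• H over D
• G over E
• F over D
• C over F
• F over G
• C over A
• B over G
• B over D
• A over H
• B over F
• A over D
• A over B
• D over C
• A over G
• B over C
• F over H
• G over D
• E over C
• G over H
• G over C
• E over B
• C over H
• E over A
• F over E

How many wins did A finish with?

4

A's results: beat B, D, G, H; lost to C, E, F.
That is 4 wins.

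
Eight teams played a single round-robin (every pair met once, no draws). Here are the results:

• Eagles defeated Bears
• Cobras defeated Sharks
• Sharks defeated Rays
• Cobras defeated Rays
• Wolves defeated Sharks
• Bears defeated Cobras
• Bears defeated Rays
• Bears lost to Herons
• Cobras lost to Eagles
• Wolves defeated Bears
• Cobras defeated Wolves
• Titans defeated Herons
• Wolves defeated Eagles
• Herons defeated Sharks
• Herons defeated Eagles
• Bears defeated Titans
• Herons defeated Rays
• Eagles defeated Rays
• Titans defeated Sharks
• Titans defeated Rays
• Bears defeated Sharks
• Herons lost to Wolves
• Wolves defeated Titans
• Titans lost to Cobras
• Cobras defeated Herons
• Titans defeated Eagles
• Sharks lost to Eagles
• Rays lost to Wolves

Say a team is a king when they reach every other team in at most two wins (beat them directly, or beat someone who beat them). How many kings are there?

Titans cannot reach Wolves in two steps.
Cobras reaches everyone (king).
Sharks cannot reach Titans, Cobras, Herons, Bears, Eagles, Wolves in two steps.
Herons cannot reach Wolves in two steps.
Rays cannot reach Titans, Cobras, Sharks, Herons, Bears, Eagles, Wolves in two steps.
Bears reaches everyone (king).
Eagles reaches everyone (king).
Wolves reaches everyone (king).
Kings: Cobras, Bears, Eagles, Wolves — 4.

4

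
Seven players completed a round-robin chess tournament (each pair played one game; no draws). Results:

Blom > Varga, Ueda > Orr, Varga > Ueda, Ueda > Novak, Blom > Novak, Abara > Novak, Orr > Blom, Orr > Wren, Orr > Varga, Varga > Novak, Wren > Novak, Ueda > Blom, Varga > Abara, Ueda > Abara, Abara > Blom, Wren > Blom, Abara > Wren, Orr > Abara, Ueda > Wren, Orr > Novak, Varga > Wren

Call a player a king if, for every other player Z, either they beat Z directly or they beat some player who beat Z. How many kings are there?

Wren cannot reach Orr, Abara, Ueda in two steps.
Orr reaches everyone (king).
Abara cannot reach Orr, Ueda in two steps.
Varga reaches everyone (king).
Ueda reaches everyone (king).
Blom cannot reach Orr in two steps.
Novak cannot reach Wren, Orr, Abara, Varga, Ueda, Blom in two steps.
Kings: Orr, Varga, Ueda — 3.

3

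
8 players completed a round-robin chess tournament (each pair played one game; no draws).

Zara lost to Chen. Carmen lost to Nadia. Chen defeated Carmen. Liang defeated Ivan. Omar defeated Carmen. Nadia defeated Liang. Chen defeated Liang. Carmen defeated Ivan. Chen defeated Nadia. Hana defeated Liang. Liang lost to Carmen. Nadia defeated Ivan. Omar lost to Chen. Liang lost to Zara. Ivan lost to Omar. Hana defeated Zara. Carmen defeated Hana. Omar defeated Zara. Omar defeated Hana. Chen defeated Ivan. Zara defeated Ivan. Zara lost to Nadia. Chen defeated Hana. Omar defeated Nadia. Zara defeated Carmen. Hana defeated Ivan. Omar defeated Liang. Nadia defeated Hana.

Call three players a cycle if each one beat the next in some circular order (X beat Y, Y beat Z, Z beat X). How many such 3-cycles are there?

1

Win totals: Ivan 0, Nadia 5, Liang 1, Carmen 3, Chen 7, Omar 6, Hana 3, Zara 3.
A player with w wins dominates both others in C(w,2) triples; summing gives 0 + 10 + 0 + 3 + 21 + 15 + 3 + 3 = 55 transitive triples.
Total triples C(8,3) = 56, so cyclic triples = 56 − 55 = 1.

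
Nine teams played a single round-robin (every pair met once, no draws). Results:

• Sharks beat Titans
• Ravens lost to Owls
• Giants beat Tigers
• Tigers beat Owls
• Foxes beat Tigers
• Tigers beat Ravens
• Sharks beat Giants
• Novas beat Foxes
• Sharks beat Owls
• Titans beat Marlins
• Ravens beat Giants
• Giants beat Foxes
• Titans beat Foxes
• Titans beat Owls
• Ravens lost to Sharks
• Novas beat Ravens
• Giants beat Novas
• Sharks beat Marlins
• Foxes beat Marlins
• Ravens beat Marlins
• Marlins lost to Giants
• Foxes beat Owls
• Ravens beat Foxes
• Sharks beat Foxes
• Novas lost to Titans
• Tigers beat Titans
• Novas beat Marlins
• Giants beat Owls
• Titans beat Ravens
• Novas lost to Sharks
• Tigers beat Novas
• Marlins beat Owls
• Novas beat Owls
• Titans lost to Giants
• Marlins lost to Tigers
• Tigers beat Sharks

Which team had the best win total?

Sharks

Win totals: Marlins 1, Tigers 6, Giants 6, Sharks 7, Novas 4, Foxes 3, Owls 1, Ravens 3, Titans 5.
Sharks leads with 7 wins (next highest: 6).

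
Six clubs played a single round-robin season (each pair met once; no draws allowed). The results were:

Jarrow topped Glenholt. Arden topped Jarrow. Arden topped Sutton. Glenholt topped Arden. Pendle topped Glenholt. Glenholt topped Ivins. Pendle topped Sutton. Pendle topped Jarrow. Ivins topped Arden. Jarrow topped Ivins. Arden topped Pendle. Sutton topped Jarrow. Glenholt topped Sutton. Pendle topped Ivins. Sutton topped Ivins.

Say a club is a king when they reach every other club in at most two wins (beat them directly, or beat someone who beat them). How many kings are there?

3

Pendle reaches everyone (king).
Glenholt reaches everyone (king).
Arden reaches everyone (king).
Ivins cannot reach Glenholt in two steps.
Sutton cannot reach Pendle in two steps.
Jarrow cannot reach Pendle in two steps.
Kings: Pendle, Glenholt, Arden — 3.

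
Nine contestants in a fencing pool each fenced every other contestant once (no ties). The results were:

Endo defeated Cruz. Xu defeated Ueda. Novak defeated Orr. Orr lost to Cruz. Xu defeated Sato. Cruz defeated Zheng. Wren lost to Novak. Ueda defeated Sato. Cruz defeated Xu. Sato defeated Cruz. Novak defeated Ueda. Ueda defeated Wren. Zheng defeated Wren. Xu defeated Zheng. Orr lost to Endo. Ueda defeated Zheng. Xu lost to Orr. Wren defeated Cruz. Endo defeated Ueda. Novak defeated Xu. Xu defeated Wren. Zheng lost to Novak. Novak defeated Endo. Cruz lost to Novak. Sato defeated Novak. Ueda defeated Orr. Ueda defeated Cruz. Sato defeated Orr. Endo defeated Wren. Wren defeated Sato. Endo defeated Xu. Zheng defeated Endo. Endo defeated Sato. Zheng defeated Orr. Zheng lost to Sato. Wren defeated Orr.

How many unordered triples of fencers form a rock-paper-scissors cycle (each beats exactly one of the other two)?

Win totals: Xu 4, Novak 7, Endo 6, Cruz 3, Zheng 3, Orr 1, Wren 3, Ueda 5, Sato 4.
A fencer with w wins dominates both others in C(w,2) triples; summing gives 6 + 21 + 15 + 3 + 3 + 0 + 3 + 10 + 6 = 67 transitive triples.
Total triples C(9,3) = 84, so cyclic triples = 84 − 67 = 17.

17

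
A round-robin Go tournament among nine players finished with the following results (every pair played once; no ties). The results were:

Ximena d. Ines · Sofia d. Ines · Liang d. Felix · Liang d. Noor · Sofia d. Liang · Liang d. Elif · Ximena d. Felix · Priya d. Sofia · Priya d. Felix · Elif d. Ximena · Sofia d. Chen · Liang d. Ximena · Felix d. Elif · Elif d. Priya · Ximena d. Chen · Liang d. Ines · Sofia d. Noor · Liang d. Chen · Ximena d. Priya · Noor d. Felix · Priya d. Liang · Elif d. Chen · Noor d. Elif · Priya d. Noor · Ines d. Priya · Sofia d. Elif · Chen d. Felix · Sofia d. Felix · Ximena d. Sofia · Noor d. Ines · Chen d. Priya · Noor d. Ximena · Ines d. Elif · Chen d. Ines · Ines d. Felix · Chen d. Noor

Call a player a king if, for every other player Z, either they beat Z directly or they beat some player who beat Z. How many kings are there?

Ximena reaches everyone (king).
Liang reaches everyone (king).
Ines reaches everyone (king).
Noor cannot reach Liang in two steps.
Felix cannot reach Liang, Ines, Noor, Sofia in two steps.
Sofia reaches everyone (king).
Chen reaches everyone (king).
Elif reaches everyone (king).
Priya reaches everyone (king).
Kings: Ximena, Liang, Ines, Sofia, Chen, Elif, Priya — 7.

7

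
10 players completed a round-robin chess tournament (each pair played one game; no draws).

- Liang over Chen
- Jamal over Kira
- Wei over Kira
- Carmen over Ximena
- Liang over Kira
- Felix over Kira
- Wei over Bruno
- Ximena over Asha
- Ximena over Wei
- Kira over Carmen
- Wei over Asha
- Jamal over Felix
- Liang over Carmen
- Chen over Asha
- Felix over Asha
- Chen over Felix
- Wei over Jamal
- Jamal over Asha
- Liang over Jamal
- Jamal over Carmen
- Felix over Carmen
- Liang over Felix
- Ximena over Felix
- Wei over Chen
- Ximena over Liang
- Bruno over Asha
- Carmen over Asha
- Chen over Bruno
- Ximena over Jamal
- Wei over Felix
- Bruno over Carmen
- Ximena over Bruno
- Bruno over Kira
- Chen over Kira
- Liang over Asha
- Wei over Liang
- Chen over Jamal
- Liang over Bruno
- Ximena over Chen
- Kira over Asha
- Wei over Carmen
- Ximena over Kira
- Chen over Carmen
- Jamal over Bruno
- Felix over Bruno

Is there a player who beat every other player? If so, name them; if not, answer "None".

None

Highest win total is Ximena with 8 (out of 9 possible).
Ximena lost to Carmen, so no player went undefeated.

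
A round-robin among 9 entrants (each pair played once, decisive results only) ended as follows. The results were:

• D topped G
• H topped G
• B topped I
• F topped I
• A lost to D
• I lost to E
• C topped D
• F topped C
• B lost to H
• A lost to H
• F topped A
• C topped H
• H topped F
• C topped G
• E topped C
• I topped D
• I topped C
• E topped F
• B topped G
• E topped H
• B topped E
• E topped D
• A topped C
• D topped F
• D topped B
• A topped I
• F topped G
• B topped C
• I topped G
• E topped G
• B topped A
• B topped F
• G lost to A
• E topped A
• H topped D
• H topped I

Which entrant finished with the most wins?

E

Win totals: A 3, B 6, C 3, D 4, E 7, F 4, G 0, H 6, I 3.
E leads with 7 wins (next highest: 6).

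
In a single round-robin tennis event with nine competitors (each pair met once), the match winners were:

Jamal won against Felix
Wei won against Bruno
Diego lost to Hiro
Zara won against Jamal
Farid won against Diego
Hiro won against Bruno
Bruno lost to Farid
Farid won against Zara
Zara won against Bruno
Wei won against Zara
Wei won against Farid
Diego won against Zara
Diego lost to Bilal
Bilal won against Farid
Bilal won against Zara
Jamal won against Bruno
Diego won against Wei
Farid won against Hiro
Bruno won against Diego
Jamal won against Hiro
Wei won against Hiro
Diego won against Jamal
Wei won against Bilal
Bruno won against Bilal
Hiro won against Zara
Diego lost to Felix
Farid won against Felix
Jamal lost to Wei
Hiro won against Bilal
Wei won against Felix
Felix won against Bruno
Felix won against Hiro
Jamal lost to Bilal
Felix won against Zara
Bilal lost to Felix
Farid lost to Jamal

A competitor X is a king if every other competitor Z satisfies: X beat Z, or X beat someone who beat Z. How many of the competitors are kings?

Diego reaches everyone (king).
Hiro cannot reach Felix in two steps.
Farid reaches everyone (king).
Jamal cannot reach Wei in two steps.
Bruno cannot reach Hiro, Felix in two steps.
Wei reaches everyone (king).
Zara cannot reach Wei in two steps.
Felix reaches everyone (king).
Bilal reaches everyone (king).
Kings: Diego, Farid, Wei, Felix, Bilal — 5.

5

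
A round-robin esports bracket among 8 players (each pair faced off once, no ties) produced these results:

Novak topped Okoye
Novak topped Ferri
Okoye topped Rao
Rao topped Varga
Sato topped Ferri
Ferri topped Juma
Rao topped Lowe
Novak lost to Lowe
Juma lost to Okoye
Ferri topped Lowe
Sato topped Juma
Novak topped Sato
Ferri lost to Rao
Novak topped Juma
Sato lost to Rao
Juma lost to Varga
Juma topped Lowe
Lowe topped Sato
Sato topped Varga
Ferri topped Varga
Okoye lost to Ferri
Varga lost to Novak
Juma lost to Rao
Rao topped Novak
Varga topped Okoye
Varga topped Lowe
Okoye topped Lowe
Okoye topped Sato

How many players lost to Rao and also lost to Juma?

Rao beat: Sato, Lowe, Varga, Ferri, Juma, Novak.
Juma beat: Lowe.
Both beat: Lowe — 1.

1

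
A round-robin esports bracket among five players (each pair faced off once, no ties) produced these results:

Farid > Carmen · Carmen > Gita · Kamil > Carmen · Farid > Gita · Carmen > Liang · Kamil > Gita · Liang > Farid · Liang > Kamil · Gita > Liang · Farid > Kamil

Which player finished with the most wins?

Farid

Win totals: Liang 2, Farid 3, Carmen 2, Gita 1, Kamil 2.
Farid leads with 3 wins (next highest: 2).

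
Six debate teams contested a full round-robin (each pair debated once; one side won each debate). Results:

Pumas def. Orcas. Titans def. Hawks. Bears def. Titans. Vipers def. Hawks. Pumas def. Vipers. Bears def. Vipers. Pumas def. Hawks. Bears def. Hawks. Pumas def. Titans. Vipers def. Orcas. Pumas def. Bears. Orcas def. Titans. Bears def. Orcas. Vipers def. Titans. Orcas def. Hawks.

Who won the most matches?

Win totals: Vipers 3, Bears 4, Hawks 0, Pumas 5, Orcas 2, Titans 1.
Pumas leads with 5 wins (next highest: 4).

Pumas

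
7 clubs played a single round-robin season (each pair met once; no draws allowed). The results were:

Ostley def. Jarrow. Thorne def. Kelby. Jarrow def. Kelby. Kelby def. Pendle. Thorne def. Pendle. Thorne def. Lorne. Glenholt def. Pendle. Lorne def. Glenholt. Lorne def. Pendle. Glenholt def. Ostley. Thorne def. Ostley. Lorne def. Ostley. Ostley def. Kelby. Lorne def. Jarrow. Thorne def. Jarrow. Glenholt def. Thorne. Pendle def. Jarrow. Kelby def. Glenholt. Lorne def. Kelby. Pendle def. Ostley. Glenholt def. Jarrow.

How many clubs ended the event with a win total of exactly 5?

2

Win totals: Pendle 2, Thorne 5, Jarrow 1, Lorne 5, Ostley 2, Glenholt 4, Kelby 2.
Exactly 5: Thorne, Lorne — 2 clubs.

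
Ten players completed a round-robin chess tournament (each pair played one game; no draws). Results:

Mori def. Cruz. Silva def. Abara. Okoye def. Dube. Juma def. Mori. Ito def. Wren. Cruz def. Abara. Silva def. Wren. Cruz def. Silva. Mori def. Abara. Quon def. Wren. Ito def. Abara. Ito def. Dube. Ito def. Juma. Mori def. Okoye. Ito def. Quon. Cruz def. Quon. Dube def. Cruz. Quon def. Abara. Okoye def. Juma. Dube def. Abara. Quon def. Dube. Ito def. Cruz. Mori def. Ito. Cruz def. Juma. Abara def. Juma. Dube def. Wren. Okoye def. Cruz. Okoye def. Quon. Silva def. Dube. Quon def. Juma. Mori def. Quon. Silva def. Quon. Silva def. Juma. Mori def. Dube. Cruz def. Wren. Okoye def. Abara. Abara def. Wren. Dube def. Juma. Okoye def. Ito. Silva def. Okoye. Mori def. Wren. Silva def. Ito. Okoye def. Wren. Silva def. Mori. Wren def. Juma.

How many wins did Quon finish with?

Quon's results: beat Abara, Juma, Dube, Wren; lost to Okoye, Cruz, Mori, Silva, Ito.
That is 4 wins.

4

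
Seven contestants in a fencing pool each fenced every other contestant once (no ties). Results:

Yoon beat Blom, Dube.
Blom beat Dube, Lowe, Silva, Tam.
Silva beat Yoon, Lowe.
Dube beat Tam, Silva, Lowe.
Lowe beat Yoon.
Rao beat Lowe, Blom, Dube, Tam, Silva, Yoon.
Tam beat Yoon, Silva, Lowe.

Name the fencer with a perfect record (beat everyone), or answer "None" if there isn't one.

Rao has 6 wins out of 6 opponents — a perfect record.

Rao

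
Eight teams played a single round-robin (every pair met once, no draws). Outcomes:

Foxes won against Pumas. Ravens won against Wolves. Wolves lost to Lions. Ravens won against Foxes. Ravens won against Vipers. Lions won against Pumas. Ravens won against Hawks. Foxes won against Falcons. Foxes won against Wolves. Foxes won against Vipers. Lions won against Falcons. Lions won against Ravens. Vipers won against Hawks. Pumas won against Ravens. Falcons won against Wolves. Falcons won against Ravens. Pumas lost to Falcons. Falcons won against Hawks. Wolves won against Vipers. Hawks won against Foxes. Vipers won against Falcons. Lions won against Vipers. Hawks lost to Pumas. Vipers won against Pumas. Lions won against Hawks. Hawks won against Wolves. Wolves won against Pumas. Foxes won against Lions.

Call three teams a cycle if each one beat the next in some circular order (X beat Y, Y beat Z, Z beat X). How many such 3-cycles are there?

13

Win totals: Foxes 5, Vipers 3, Hawks 2, Wolves 2, Ravens 4, Lions 6, Pumas 2, Falcons 4.
A team with w wins dominates both others in C(w,2) triples; summing gives 10 + 3 + 1 + 1 + 6 + 15 + 1 + 6 = 43 transitive triples.
Total triples C(8,3) = 56, so cyclic triples = 56 − 43 = 13.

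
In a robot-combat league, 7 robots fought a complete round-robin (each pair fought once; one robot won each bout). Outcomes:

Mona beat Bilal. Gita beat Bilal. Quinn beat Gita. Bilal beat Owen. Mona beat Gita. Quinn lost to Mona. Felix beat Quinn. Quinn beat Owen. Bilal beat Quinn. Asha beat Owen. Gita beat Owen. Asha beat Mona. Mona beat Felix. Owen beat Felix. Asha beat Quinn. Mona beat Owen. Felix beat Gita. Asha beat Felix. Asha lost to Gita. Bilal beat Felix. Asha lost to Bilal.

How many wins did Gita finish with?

3

Gita's results: beat Owen, Bilal, Asha; lost to Felix, Quinn, Mona.
That is 3 wins.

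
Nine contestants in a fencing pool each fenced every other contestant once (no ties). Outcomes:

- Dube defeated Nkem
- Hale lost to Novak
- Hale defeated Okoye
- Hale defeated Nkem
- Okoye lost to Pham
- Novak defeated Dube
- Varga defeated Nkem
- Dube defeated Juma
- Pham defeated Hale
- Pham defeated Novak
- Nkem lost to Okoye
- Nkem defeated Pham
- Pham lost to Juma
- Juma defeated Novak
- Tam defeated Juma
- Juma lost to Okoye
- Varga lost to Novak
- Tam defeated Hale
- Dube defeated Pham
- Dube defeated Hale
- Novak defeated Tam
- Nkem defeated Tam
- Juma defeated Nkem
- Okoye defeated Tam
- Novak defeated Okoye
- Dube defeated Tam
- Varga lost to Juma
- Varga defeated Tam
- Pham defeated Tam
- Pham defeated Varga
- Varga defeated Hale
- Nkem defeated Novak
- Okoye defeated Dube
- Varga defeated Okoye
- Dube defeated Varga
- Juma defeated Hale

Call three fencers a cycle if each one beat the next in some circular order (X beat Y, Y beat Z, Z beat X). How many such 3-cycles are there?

22

Win totals: Nkem 3, Hale 2, Varga 4, Okoye 4, Novak 5, Juma 5, Pham 5, Dube 6, Tam 2.
A fencer with w wins dominates both others in C(w,2) triples; summing gives 3 + 1 + 6 + 6 + 10 + 10 + 10 + 15 + 1 = 62 transitive triples.
Total triples C(9,3) = 84, so cyclic triples = 84 − 62 = 22.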